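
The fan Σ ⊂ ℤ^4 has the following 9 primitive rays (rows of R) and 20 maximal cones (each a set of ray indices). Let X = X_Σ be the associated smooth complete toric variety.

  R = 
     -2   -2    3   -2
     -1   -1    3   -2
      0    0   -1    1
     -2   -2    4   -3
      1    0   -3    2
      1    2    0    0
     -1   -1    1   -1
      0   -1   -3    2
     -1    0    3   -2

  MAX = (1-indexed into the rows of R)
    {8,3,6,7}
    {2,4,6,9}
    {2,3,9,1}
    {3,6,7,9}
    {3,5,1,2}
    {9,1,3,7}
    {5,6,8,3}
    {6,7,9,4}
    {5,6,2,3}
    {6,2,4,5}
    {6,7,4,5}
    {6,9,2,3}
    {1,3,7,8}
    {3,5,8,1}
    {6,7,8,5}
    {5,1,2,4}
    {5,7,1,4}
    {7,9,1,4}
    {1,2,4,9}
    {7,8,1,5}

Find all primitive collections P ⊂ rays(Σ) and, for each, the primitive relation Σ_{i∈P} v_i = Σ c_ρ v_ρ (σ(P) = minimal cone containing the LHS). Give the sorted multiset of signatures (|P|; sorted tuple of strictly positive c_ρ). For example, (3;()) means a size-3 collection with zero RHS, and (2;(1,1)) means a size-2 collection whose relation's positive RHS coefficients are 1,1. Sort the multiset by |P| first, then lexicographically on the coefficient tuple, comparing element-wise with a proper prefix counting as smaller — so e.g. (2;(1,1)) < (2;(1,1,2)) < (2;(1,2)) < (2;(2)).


8 collections generate NE(X_Σ); each relation:

  P = {5,9}:  v_{5} + v_{9} = 0  so sig = (2;())
  P = {1,6}:  v_{1} + v_{6} = v_{9}  so sig = (2;(1))
  P = {2,7}:  v_{2} + v_{7} = v_{4}  so sig = (2;(1))
  P = {3,4}:  v_{3} + v_{4} = v_{1}  so sig = (2;(1))
  P = {2,8}:  v_{2} + v_{8} = v_{1} + v_{5}  so sig = (2;(1,1))
  P = {8,9}:  v_{8} + v_{9} = v_{3} + v_{7}  so sig = (2;(1,1))
  P = {4,8}:  v_{4} + v_{8} = v_{1} + v_{5} + v_{7}  so sig = (2;(1,1,1))
  P = {3,5,7}:  v_{3} + v_{5} + v_{7} = v_{8}  so sig = (3;(1))

so the primitive-relation signature multiset is
{ (2;()),  (2;(1)) ×3,  (2;(1,1)) ×2,  (2;(1,1,1)),  (3;(1)) }


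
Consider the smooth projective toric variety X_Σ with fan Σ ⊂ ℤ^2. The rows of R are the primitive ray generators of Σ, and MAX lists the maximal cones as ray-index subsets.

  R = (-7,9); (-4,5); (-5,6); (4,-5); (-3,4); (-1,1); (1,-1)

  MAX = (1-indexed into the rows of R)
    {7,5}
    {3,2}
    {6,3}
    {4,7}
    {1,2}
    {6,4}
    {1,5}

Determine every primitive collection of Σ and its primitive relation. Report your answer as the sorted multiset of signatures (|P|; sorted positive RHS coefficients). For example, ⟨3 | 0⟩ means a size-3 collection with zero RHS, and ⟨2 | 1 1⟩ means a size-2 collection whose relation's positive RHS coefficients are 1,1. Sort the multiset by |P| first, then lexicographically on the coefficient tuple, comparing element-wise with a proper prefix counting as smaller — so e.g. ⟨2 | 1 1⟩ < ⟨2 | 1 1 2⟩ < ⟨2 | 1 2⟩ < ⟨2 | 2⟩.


The 14 primitive collections of Σ (r=7, n=2):

  P = {2,4}:  v_{2} + v_{4} = 0  ⇒ sig = ⟨2 | 0⟩
  P = {6,7}:  v_{6} + v_{7} = 0  ⇒ sig = ⟨2 | 0⟩
  P = {1,4}:  v_{1} + v_{4} = v_{5}  ⇒ sig = ⟨2 | 1⟩
  P = {2,5}:  v_{2} + v_{5} = v_{1}  ⇒ sig = ⟨2 | 1⟩
  P = {2,6}:  v_{2} + v_{6} = v_{3}  ⇒ sig = ⟨2 | 1⟩
  P = {2,7}:  v_{2} + v_{7} = v_{5}  ⇒ sig = ⟨2 | 1⟩
  P = {3,4}:  v_{3} + v_{4} = v_{6}  ⇒ sig = ⟨2 | 1⟩
  P = {3,7}:  v_{3} + v_{7} = v_{2}  ⇒ sig = ⟨2 | 1⟩
  P = {4,5}:  v_{4} + v_{5} = v_{7}  ⇒ sig = ⟨2 | 1⟩
  P = {5,6}:  v_{5} + v_{6} = v_{2}  ⇒ sig = ⟨2 | 1⟩
  P = {1,6}:  v_{1} + v_{6} = 2·v_{2}  ⇒ sig = ⟨2 | 2⟩
  P = {1,7}:  v_{1} + v_{7} = 2·v_{5}  ⇒ sig = ⟨2 | 2⟩
  P = {3,5}:  v_{3} + v_{5} = 2·v_{2}  ⇒ sig = ⟨2 | 2⟩
  P = {1,3}:  v_{1} + v_{3} = 3·v_{2}  ⇒ sig = ⟨2 | 3⟩

Signatures (|P|; sorted positive RHS coefficients), sorted:
    |P|=2: 14 collections, coeffs (), (), (1), (1), (1), (1), (1), (1), (1), (1), (2), (2), (2), (3)


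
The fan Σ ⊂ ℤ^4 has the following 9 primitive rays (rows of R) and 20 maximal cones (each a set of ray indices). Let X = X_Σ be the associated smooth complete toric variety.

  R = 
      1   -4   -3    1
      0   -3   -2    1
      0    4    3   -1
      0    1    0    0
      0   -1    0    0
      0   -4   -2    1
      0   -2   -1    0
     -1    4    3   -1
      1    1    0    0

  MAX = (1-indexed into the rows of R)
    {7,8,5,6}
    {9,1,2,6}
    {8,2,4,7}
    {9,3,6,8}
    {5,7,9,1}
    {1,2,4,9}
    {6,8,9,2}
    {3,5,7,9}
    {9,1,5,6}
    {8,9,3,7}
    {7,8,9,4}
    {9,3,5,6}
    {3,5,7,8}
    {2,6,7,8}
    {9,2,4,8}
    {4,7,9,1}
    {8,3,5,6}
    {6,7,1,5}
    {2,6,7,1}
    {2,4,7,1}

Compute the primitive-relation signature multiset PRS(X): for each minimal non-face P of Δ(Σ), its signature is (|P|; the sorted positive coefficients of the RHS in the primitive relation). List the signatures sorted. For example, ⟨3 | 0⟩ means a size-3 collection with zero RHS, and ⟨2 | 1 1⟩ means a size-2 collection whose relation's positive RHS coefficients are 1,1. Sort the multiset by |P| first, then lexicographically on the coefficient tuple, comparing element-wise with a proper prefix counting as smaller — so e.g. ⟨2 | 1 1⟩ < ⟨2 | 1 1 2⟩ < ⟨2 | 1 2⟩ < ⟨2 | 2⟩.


11 minimal non-faces of Δ(Σ) (on 9 rays):

  • {1,8}:  v_{1} + v_{8} = 0 ; sig = ⟨2 | 0⟩
  • {4,5}:  v_{4} + v_{5} = 0 ; sig = ⟨2 | 0⟩
  • {2,5}:  v_{2} + v_{5} = v_{6} ; sig = ⟨2 | 1⟩
  • {4,6}:  v_{4} + v_{6} = v_{2} ; sig = ⟨2 | 1⟩
  • {1,3}:  v_{1} + v_{3} = v_{5} + v_{9} ; sig = ⟨2 | 1 1⟩
  • {3,4}:  v_{3} + v_{4} = v_{8} + v_{9} ; sig = ⟨2 | 1 1⟩
  • {2,3}:  v_{2} + v_{3} = v_{6} + v_{8} + v_{9} ; sig = ⟨2 | 1 1 1⟩
  • {2,7,9}:  v_{2} + v_{7} + v_{9} = v_{1} ; sig = ⟨3 | 1⟩
  • {5,8,9}:  v_{5} + v_{8} + v_{9} = v_{3} ; sig = ⟨3 | 1⟩
  • {6,7,9}:  v_{6} + v_{7} + v_{9} = v_{1} + v_{5} ; sig = ⟨3 | 1 1⟩
  • {3,6,7}:  v_{3} + v_{6} + v_{7} = 2·v_{5} ; sig = ⟨3 | 2⟩

Sorted signature multiset PRS(X):
[⟨2 | 0⟩, ⟨2 | 0⟩, ⟨2 | 1⟩, ⟨2 | 1⟩, ⟨2 | 1 1⟩, ⟨2 | 1 1⟩, ⟨2 | 1 1 1⟩, ⟨3 | 1⟩, ⟨3 | 1⟩, ⟨3 | 1 1⟩, ⟨3 | 2⟩]


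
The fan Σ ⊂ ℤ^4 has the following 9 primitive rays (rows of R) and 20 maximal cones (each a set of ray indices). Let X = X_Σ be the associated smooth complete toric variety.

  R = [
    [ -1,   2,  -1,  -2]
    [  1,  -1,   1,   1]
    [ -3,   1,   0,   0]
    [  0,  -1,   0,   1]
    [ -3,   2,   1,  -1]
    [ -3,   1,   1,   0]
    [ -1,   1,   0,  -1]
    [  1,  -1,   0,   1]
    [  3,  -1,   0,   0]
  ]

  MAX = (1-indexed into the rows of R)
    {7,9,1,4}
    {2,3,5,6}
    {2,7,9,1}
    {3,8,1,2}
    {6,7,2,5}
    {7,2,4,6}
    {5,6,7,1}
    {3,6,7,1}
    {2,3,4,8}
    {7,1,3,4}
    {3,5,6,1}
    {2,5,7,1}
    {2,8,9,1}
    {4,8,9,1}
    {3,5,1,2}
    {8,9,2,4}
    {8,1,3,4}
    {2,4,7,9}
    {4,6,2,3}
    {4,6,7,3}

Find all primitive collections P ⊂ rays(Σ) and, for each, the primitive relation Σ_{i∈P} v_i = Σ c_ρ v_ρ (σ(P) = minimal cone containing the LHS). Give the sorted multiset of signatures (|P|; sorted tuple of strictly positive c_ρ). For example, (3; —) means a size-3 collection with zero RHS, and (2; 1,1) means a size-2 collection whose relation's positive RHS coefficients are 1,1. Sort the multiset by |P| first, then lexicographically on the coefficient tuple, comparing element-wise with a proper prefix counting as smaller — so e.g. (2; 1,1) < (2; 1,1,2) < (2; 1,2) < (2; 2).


The 12 primitive collections of Σ (r=9, n=4):

  {3,9}:  v_{3} + v_{9} = 0 — sig = (2; —)
  {7,8}:  v_{7} + v_{8} = 0 — sig = (2; —)
  {4,5}:  v_{4} + v_{5} = v_{6} — sig = (2; 1)
  {6,8}:  v_{6} + v_{8} = v_{2} + v_{3} — sig = (2; 1,1)
  {6,9}:  v_{6} + v_{9} = v_{2} + v_{7} — sig = (2; 1,1)
  {5,8}:  v_{5} + v_{8} = v_{1} + 2·v_{2} + v_{3} — sig = (2; 1,1,2)
  {5,9}:  v_{5} + v_{9} = v_{1} + 2·v_{2} + v_{7} — sig = (2; 1,1,2)
  {1,2,4}:  v_{1} + v_{2} + v_{4} = 0 — sig = (3; —)
  {1,2,6}:  v_{1} + v_{2} + v_{6} = v_{5} — sig = (3; 1)
  {2,3,7}:  v_{2} + v_{3} + v_{7} = v_{6} — sig = (3; 1)
  {1,4,6}:  v_{1} + v_{4} + v_{6} = v_{3} + v_{7} — sig = (3; 1,1)
  {3,5,7}:  v_{3} + v_{5} + v_{7} = v_{1} + 2·v_{6} — sig = (3; 1,2)

Hence PRS(X_Σ) =
{ (2; —) ×2,  (2; 1),  (2; 1,1) ×2,  (2; 1,1,2) ×2,  (3; —),  (3; 1) ×2,  (3; 1,1),  (3; 1,2) }


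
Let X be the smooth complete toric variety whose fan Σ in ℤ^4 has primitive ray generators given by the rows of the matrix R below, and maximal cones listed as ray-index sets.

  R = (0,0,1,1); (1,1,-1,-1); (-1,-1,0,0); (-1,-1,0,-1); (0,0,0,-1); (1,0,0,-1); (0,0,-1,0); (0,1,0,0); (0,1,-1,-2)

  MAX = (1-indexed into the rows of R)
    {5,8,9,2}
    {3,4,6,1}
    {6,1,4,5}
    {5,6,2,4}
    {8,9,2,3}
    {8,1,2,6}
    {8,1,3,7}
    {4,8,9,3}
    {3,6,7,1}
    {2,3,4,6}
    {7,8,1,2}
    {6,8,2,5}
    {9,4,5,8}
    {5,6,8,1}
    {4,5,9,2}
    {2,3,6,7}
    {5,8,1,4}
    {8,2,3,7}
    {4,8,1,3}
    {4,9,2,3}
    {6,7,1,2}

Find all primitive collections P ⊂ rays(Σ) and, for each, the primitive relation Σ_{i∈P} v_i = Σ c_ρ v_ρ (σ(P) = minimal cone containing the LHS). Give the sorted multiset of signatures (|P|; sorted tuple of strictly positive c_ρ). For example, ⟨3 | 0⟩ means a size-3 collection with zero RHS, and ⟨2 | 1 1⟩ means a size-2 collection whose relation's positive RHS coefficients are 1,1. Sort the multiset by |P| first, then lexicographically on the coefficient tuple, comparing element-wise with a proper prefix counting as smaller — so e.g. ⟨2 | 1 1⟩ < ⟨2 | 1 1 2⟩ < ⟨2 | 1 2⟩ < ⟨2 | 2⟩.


Σ has 13 primitive collections:

  P = {3,5}:  v_{3} + v_{5} = v_{4} — sig = ⟨2 | 1⟩
  P = {1,9}:  v_{1} + v_{9} = v_{5} + v_{8} — sig = ⟨2 | 1 1⟩
  P = {5,7}:  v_{5} + v_{7} = v_{2} + v_{3} — sig = ⟨2 | 1 1⟩
  P = {4,7}:  v_{4} + v_{7} = v_{2} + 2·v_{3} — sig = ⟨2 | 1 2⟩
  P = {6,9}:  v_{6} + v_{9} = v_{2} + 2·v_{5} — sig = ⟨2 | 1 2⟩
  P = {7,9}:  v_{7} + v_{9} = 2·v_{2} + 2·v_{3} + v_{8} — sig = ⟨2 | 1 2 2⟩
  P = {1,2,3}:  v_{1} + v_{2} + v_{3} = 0 — sig = ⟨3 | 0⟩
  P = {1,2,4}:  v_{1} + v_{2} + v_{4} = v_{5} — sig = ⟨3 | 1⟩
  P = {2,4,8}:  v_{2} + v_{4} + v_{8} = v_{9} — sig = ⟨3 | 1⟩
  P = {3,6,8}:  v_{3} + v_{6} + v_{8} = v_{5} — sig = ⟨3 | 1⟩
  P = {6,7,8}:  v_{6} + v_{7} + v_{8} = v_{2} — sig = ⟨3 | 1⟩
  P = {1,2,5}:  v_{1} + v_{2} + v_{5} = v_{6} + v_{8} — sig = ⟨3 | 1 1⟩
  P = {4,6,8}:  v_{4} + v_{6} + v_{8} = 2·v_{5} — sig = ⟨3 | 2⟩

Signatures (|P|; sorted positive RHS coefficients), sorted:
    |P|=2: 6 collections, coeffs (1), (1,1), (1,1), (1,2), (1,2), (1,2,2)
    |P|=3: 7 collections, coeffs (), (1), (1), (1), (1), (1,1), (2)


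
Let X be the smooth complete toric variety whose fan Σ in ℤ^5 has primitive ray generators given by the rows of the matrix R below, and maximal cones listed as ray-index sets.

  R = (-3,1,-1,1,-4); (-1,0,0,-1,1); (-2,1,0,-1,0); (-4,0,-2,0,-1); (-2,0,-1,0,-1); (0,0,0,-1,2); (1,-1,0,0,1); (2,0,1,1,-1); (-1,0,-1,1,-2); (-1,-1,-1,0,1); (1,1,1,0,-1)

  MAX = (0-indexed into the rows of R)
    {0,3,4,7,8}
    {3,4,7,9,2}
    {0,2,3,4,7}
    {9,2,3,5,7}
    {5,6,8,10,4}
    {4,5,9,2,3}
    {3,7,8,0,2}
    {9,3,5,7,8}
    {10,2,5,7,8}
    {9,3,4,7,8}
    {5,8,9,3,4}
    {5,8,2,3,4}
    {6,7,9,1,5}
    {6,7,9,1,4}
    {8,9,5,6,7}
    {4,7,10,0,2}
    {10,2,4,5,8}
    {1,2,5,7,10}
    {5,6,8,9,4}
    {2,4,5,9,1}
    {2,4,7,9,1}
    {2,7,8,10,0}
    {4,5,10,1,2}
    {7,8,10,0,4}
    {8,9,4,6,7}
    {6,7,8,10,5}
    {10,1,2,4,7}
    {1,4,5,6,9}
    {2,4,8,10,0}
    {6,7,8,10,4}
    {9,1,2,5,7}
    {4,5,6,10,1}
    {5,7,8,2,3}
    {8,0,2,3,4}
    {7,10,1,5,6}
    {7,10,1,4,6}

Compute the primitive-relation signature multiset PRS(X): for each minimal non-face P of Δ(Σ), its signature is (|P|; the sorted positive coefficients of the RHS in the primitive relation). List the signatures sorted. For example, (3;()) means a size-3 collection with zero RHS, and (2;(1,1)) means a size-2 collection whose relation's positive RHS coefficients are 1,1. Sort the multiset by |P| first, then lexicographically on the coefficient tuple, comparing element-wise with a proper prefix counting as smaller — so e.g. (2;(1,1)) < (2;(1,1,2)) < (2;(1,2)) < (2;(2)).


|primitive collections| = 13. Relations:

  • {9,10}:  v_{9} + v_{10} = 0 ; sig = (2;())
  • {1,8}:  v_{1} + v_{8} = v_{4} ; sig = (2;(1))
  • {2,6}:  v_{2} + v_{6} = v_{1} ; sig = (2;(1))
  • {0,5}:  v_{0} + v_{5} = v_{2} + v_{8} ; sig = (2;(1,1))
  • {3,6}:  v_{3} + v_{6} = v_{4} + v_{9} ; sig = (2;(1,1))
  • {3,10}:  v_{3} + v_{10} = v_{2} + v_{8} ; sig = (2;(1,1))
  • {0,9}:  v_{0} + v_{9} = v_{3} + v_{4} + v_{7} ; sig = (2;(1,1,1))
  • {1,3}:  v_{1} + v_{3} = v_{2} + v_{4} + v_{9} ; sig = (2;(1,1,1))
  • {0,1}:  v_{0} + v_{1} = v_{2} + 2·v_{4} + v_{7} ; sig = (2;(1,1,2))
  • {0,6}:  v_{0} + v_{6} = 2·v_{4} + v_{7} ; sig = (2;(1,2))
  • {4,5,7}:  v_{4} + v_{5} + v_{7} = 0 ; sig = (3;())
  • {2,8,9}:  v_{2} + v_{8} + v_{9} = v_{3} ; sig = (3;(1))
  • {2,4,7,8}:  v_{2} + v_{4} + v_{7} + v_{8} = v_{0} ; sig = (4;(1))

Sorted signature multiset PRS(X):
    |P|=2: 10 collections, coeffs (), (1), (1), (1,1), (1,1), (1,1), (1,1,1), (1,1,1), (1,1,2), (1,2)
    |P|=3: 2 collections, coeffs (), (1)
    |P|=4: 1 collection, coeffs (1)


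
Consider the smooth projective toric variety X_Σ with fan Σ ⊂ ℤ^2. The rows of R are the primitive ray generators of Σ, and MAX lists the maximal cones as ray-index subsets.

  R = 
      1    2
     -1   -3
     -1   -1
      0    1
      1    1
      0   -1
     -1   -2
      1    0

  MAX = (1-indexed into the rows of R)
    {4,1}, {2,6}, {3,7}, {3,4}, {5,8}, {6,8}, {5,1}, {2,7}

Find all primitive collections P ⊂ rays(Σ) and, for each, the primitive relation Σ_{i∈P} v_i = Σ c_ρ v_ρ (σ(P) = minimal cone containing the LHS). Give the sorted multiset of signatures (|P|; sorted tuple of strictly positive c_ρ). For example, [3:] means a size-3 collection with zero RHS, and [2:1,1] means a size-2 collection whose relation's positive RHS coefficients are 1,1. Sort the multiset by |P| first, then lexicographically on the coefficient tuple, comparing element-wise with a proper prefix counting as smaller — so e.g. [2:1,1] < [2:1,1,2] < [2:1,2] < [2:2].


|primitive collections| = 20. Relations:

  {1,7}:  v_{1} + v_{7} = 0 — sig = [2:]
  {3,5}:  v_{3} + v_{5} = 0 — sig = [2:]
  {4,6}:  v_{4} + v_{6} = 0 — sig = [2:]
  {1,2}:  v_{1} + v_{2} = v_{6} — sig = [2:1]
  {1,3}:  v_{1} + v_{3} = v_{4} — sig = [2:1]
  {1,6}:  v_{1} + v_{6} = v_{5} — sig = [2:1]
  {2,4}:  v_{2} + v_{4} = v_{7} — sig = [2:1]
  {3,6}:  v_{3} + v_{6} = v_{7} — sig = [2:1]
  {3,8}:  v_{3} + v_{8} = v_{6} — sig = [2:1]
  {4,5}:  v_{4} + v_{5} = v_{1} — sig = [2:1]
  {4,7}:  v_{4} + v_{7} = v_{3} — sig = [2:1]
  {4,8}:  v_{4} + v_{8} = v_{5} — sig = [2:1]
  {5,6}:  v_{5} + v_{6} = v_{8} — sig = [2:1]
  {5,7}:  v_{5} + v_{7} = v_{6} — sig = [2:1]
  {6,7}:  v_{6} + v_{7} = v_{2} — sig = [2:1]
  {1,8}:  v_{1} + v_{8} = 2·v_{5} — sig = [2:2]
  {2,3}:  v_{2} + v_{3} = 2·v_{7} — sig = [2:2]
  {2,5}:  v_{2} + v_{5} = 2·v_{6} — sig = [2:2]
  {7,8}:  v_{7} + v_{8} = 2·v_{6} — sig = [2:2]
  {2,8}:  v_{2} + v_{8} = 3·v_{6} — sig = [2:3]

so the primitive-relation signature multiset is
    |P|=2: 20 collections, coeffs (), (), (), (1), (1), (1), (1), (1), (1), (1), (1), (1), (1), (1), (1), (2), (2), (2), (2), (3)


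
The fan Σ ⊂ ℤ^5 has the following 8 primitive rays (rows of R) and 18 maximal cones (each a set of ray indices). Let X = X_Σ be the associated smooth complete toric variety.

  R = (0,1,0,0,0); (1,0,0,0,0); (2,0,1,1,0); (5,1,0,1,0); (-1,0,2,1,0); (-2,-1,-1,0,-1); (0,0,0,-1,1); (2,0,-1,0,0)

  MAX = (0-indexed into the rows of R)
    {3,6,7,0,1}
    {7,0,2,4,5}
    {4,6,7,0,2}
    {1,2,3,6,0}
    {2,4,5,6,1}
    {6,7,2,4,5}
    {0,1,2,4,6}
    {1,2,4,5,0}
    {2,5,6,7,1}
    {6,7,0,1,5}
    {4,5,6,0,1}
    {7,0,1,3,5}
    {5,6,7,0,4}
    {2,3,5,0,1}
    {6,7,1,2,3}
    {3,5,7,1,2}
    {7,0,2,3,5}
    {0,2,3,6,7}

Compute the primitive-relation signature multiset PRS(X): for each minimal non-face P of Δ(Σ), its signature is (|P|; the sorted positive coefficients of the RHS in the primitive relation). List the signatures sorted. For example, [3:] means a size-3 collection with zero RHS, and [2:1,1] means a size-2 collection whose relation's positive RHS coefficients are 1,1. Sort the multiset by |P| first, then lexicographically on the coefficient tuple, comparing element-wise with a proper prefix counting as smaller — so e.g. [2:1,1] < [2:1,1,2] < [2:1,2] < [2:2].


The 5 primitive collections of Σ (r=8, n=5):

  • {3,4}:  v_{3} + v_{4} = v_{0} + 2·v_{2}  ⟹  sig = [2:1,2]
  • {1,4,7}:  v_{1} + v_{4} + v_{7} = v_{2}  ⟹  sig = [3:1]
  • {3,5,6}:  v_{3} + v_{5} + v_{6} = v_{1} + v_{7}  ⟹  sig = [3:1,1]
  • {0,2,5,6}:  v_{0} + v_{2} + v_{5} + v_{6} = 0  ⟹  sig = [4:]
  • {0,1,2,7}:  v_{0} + v_{1} + v_{2} + v_{7} = v_{3}  ⟹  sig = [4:1]

Signatures (|P|; sorted positive RHS coefficients), sorted:
    |P|=2: 1 collection, coeffs (1,2)
    |P|=3: 2 collections, coeffs (1), (1,1)
    |P|=4: 2 collections, coeffs (), (1)


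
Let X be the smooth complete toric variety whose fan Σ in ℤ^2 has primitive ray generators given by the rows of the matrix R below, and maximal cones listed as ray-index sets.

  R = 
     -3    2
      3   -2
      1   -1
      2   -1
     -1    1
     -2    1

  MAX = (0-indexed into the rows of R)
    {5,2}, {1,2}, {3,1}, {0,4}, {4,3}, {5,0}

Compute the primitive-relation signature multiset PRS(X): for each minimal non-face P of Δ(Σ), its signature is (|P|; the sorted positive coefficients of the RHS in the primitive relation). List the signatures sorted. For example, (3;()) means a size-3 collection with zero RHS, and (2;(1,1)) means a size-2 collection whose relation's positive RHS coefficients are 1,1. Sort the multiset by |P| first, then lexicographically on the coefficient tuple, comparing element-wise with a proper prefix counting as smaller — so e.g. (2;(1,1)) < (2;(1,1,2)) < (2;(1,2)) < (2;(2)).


The 9 primitive collections of Σ (r=6, n=2):

  • {0,1}:  v_{0} + v_{1} = 0 — sig = (2;())
  • {2,4}:  v_{2} + v_{4} = 0 — sig = (2;())
  • {3,5}:  v_{3} + v_{5} = 0 — sig = (2;())
  • {0,2}:  v_{0} + v_{2} = v_{5} — sig = (2;(1))
  • {0,3}:  v_{0} + v_{3} = v_{4} — sig = (2;(1))
  • {1,4}:  v_{1} + v_{4} = v_{3} — sig = (2;(1))
  • {1,5}:  v_{1} + v_{5} = v_{2} — sig = (2;(1))
  • {2,3}:  v_{2} + v_{3} = v_{1} — sig = (2;(1))
  • {4,5}:  v_{4} + v_{5} = v_{0} — sig = (2;(1))

Sorted signature multiset PRS(X):
{ (2;()) ×3,  (2;(1)) ×6 }


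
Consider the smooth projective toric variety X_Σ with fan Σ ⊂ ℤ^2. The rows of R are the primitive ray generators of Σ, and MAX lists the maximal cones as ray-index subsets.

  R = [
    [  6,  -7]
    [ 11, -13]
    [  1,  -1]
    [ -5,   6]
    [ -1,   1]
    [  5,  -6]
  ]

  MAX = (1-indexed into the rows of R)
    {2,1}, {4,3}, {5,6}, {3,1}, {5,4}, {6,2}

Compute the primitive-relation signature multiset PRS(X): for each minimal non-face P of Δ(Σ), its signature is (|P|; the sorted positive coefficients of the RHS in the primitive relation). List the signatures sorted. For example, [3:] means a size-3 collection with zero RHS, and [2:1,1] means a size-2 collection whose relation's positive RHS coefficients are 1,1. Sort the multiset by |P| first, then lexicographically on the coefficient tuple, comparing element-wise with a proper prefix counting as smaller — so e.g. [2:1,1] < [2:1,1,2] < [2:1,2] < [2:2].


Σ has 9 primitive collections:

  {3,5}:  v_{3} + v_{5} = 0  so sig = [2:]
  {4,6}:  v_{4} + v_{6} = 0  so sig = [2:]
  {1,4}:  v_{1} + v_{4} = v_{3}  so sig = [2:1]
  {1,5}:  v_{1} + v_{5} = v_{6}  so sig = [2:1]
  {1,6}:  v_{1} + v_{6} = v_{2}  so sig = [2:1]
  {2,4}:  v_{2} + v_{4} = v_{1}  so sig = [2:1]
  {3,6}:  v_{3} + v_{6} = v_{1}  so sig = [2:1]
  {2,3}:  v_{2} + v_{3} = 2·v_{1}  so sig = [2:2]
  {2,5}:  v_{2} + v_{5} = 2·v_{6}  so sig = [2:2]

Hence PRS(X_Σ) =
[[2:], [2:], [2:1], [2:1], [2:1], [2:1], [2:1], [2:2], [2:2]]


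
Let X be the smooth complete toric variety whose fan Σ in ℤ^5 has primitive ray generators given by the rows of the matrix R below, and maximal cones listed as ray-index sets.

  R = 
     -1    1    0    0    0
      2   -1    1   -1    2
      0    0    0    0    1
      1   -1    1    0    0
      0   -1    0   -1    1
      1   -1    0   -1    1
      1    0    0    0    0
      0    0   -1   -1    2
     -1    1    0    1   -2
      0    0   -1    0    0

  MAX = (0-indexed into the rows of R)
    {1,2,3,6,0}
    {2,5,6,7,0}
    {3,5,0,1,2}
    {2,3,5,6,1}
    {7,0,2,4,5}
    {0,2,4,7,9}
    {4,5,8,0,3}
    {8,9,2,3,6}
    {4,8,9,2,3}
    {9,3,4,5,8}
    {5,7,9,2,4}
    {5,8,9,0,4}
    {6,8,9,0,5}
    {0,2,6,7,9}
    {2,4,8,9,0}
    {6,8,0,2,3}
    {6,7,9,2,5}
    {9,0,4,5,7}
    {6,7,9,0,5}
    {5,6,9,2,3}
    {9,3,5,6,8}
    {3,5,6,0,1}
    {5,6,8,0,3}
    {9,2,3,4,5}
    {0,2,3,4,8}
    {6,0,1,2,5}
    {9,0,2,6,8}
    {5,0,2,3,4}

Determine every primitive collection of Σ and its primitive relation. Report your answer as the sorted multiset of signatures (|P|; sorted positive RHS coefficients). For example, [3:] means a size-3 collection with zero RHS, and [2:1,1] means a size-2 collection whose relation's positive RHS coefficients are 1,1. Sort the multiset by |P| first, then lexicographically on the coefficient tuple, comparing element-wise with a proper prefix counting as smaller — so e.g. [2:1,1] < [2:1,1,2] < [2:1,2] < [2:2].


Δ(Σ) — 10 vertices, 11 min non-faces:

  P = {4,6}:  v_{4} + v_{6} = v_{5} — sig = [2:1]
  P = {3,7}:  v_{3} + v_{7} = v_{2} + v_{5} — sig = [2:1,1]
  P = {7,8}:  v_{7} + v_{8} = v_{0} + v_{9} — sig = [2:1,1]
  P = {1,8}:  v_{1} + v_{8} = v_{0} + v_{3} + v_{6} — sig = [2:1,1,1]
  P = {1,9}:  v_{1} + v_{9} = v_{2} + v_{5} + v_{6} — sig = [2:1,1,1]
  P = {1,4}:  v_{1} + v_{4} = v_{0} + v_{2} + v_{3} + 2·v_{5} — sig = [2:1,1,1,2]
  P = {1,7}:  v_{1} + v_{7} = v_{0} + 2·v_{2} + 2·v_{5} + v_{6} — sig = [2:1,1,2,2]
  P = {0,3,9}:  v_{0} + v_{3} + v_{9} = 0 — sig = [3:]
  P = {2,5,8}:  v_{2} + v_{5} + v_{8} = 0 — sig = [3:]
  P = {0,2,5,9}:  v_{0} + v_{2} + v_{5} + v_{9} = v_{7} — sig = [4:1]
  P = {0,2,3,5,6}:  v_{0} + v_{2} + v_{3} + v_{5} + v_{6} = v_{1} — sig = [5:1]

Hence PRS(X_Σ) =
[[2:1], [2:1,1], [2:1,1], [2:1,1,1], [2:1,1,1], [2:1,1,1,2], [2:1,1,2,2], [3:], [3:], [4:1], [5:1]]


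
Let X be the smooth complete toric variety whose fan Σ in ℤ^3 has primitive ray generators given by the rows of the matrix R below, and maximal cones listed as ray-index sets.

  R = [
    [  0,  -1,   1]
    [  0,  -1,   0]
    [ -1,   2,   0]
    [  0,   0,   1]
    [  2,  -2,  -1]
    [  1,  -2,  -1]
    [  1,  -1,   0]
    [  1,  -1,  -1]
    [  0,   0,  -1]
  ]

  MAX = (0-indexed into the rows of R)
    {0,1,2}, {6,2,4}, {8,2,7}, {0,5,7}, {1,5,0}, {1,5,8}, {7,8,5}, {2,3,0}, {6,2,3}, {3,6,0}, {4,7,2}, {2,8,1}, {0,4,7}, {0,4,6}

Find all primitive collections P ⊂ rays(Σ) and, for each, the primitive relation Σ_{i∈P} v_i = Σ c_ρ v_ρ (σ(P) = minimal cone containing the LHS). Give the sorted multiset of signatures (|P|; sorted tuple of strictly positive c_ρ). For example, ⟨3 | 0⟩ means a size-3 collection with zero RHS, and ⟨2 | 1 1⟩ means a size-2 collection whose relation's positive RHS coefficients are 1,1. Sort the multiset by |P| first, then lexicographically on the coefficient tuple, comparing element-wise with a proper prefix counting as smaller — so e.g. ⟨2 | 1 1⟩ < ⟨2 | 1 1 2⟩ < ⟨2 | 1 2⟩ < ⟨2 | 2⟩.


Σ has 18 primitive collections:

  P={3,8}:  v_{3} + v_{8} = 0  →  sig = ⟨2 | 0⟩
  P={0,8}:  v_{0} + v_{8} = v_{1}  →  sig = ⟨2 | 1⟩
  P={1,3}:  v_{1} + v_{3} = v_{0}  →  sig = ⟨2 | 1⟩
  P={1,7}:  v_{1} + v_{7} = v_{5}  →  sig = ⟨2 | 1⟩
  P={2,5}:  v_{2} + v_{5} = v_{8}  →  sig = ⟨2 | 1⟩
  P={3,7}:  v_{3} + v_{7} = v_{6}  →  sig = ⟨2 | 1⟩
  P={6,7}:  v_{6} + v_{7} = v_{4}  →  sig = ⟨2 | 1⟩
  P={6,8}:  v_{6} + v_{8} = v_{7}  →  sig = ⟨2 | 1⟩
  P={1,6}:  v_{1} + v_{6} = v_{0} + v_{7}  →  sig = ⟨2 | 1 1⟩
  P={3,5}:  v_{3} + v_{5} = v_{0} + v_{7}  →  sig = ⟨2 | 1 1⟩
  P={1,4}:  v_{1} + v_{4} = v_{0} + 2·v_{7}  →  sig = ⟨2 | 1 2⟩
  P={5,6}:  v_{5} + v_{6} = v_{0} + 2·v_{7}  →  sig = ⟨2 | 1 2⟩
  P={4,5}:  v_{4} + v_{5} = v_{0} + 3·v_{7}  →  sig = ⟨2 | 1 3⟩
  P={3,4}:  v_{3} + v_{4} = 2·v_{6}  →  sig = ⟨2 | 2⟩
  P={4,8}:  v_{4} + v_{8} = 2·v_{7}  →  sig = ⟨2 | 2⟩
  P={0,2,7}:  v_{0} + v_{2} + v_{7} = 0  →  sig = ⟨3 | 0⟩
  P={0,2,4}:  v_{0} + v_{2} + v_{4} = v_{6}  →  sig = ⟨3 | 1⟩
  P={0,2,6}:  v_{0} + v_{2} + v_{6} = v_{3}  →  sig = ⟨3 | 1⟩

Sorted signature multiset PRS(X):
    |P|=2: 15 collections, coeffs (), (1), (1), (1), (1), (1), (1), (1), (1,1), (1,1), (1,2), (1,2), (1,3), (2), (2)
    |P|=3: 3 collections, coeffs (), (1), (1)


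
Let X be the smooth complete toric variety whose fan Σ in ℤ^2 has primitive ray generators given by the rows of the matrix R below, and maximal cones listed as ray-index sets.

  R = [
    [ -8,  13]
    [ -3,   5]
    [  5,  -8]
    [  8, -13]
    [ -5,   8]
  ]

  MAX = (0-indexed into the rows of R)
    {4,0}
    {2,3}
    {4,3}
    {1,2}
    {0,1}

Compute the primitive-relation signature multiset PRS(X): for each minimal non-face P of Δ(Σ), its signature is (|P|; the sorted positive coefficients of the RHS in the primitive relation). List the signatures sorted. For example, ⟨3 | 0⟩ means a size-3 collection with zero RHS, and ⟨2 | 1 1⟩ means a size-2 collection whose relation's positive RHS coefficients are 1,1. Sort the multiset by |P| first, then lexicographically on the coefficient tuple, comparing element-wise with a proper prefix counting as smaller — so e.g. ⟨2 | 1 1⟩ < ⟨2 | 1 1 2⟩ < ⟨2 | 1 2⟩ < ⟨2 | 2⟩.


Primitive collections (5):

  P={0,3}:  v_{0} + v_{3} = 0  ⇒ sig = ⟨2 | 0⟩
  P={2,4}:  v_{2} + v_{4} = 0  ⇒ sig = ⟨2 | 0⟩
  P={0,2}:  v_{0} + v_{2} = v_{1}  ⇒ sig = ⟨2 | 1⟩
  P={1,3}:  v_{1} + v_{3} = v_{2}  ⇒ sig = ⟨2 | 1⟩
  P={1,4}:  v_{1} + v_{4} = v_{0}  ⇒ sig = ⟨2 | 1⟩

so the primitive-relation signature multiset is
{ ⟨2 | 0⟩ ×2,  ⟨2 | 1⟩ ×3 }


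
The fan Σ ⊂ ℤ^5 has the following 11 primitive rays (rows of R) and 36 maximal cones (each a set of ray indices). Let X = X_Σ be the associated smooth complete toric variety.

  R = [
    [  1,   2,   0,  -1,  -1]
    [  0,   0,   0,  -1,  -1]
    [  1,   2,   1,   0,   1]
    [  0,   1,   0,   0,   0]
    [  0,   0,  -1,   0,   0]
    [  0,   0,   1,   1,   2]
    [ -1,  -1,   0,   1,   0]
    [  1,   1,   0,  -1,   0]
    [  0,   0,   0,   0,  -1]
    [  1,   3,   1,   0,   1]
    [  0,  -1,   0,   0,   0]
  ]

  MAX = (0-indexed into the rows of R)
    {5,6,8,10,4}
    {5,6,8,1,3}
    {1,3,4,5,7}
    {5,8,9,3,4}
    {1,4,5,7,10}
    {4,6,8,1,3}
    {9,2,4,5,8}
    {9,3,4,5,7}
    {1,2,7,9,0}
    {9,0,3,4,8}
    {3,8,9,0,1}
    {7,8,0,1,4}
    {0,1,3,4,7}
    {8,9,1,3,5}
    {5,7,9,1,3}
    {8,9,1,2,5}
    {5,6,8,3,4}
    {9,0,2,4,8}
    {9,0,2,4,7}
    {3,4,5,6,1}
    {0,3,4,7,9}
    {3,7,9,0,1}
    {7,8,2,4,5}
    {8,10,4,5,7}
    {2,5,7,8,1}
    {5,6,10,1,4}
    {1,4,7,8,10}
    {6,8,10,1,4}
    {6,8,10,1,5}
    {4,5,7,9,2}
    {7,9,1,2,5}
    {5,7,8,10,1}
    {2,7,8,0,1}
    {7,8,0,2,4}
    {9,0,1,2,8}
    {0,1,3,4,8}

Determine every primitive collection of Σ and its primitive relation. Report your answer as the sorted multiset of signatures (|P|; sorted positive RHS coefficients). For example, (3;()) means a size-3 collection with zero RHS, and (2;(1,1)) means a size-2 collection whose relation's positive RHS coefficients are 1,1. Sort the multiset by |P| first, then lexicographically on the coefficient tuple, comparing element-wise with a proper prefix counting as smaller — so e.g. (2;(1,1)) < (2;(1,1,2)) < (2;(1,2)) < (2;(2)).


|primitive collections| = 15. Relations:

  • {3,10}:  v_{3} + v_{10} = 0  ⇒ sig = (2;())
  • {6,7}:  v_{6} + v_{7} = 0  ⇒ sig = (2;())
  • {0,5}:  v_{0} + v_{5} = v_{2}  ⇒ sig = (2;(1))
  • {2,3}:  v_{2} + v_{3} = v_{9}  ⇒ sig = (2;(1))
  • {9,10}:  v_{9} + v_{10} = v_{2}  ⇒ sig = (2;(1))
  • {0,6}:  v_{0} + v_{6} = v_{3} + v_{8}  ⇒ sig = (2;(1,1))
  • {0,10}:  v_{0} + v_{10} = v_{7} + v_{8}  ⇒ sig = (2;(1,1))
  • {2,6}:  v_{2} + v_{6} = v_{3} + v_{5} + v_{8}  ⇒ sig = (2;(1,1,1))
  • {2,10}:  v_{2} + v_{10} = v_{5} + v_{7} + v_{8}  ⇒ sig = (2;(1,1,1))
  • {6,9}:  v_{6} + v_{9} = 2·v_{3} + v_{5} + v_{8}  ⇒ sig = (2;(1,1,2))
  • {3,7,8}:  v_{3} + v_{7} + v_{8} = v_{0}  ⇒ sig = (3;(1))
  • {1,2,4}:  v_{1} + v_{2} + v_{4} = v_{3} + v_{7}  ⇒ sig = (3;(1,1))
  • {7,8,9}:  v_{7} + v_{8} + v_{9} = v_{0} + v_{2}  ⇒ sig = (3;(1,1))
  • {1,4,9}:  v_{1} + v_{4} + v_{9} = 2·v_{3} + v_{7}  ⇒ sig = (3;(1,2))
  • {1,4,5,8}:  v_{1} + v_{4} + v_{5} + v_{8} = 0  ⇒ sig = (4;())

so the primitive-relation signature multiset is
    (2;())
    (2;())
    (2;(1))
    (2;(1))
    (2;(1))
    (2;(1,1))
    (2;(1,1))
    (2;(1,1,1))
    (2;(1,1,1))
    (2;(1,1,2))
    (3;(1))
    (3;(1,1))
    (3;(1,1))
    (3;(1,2))
    (4;())


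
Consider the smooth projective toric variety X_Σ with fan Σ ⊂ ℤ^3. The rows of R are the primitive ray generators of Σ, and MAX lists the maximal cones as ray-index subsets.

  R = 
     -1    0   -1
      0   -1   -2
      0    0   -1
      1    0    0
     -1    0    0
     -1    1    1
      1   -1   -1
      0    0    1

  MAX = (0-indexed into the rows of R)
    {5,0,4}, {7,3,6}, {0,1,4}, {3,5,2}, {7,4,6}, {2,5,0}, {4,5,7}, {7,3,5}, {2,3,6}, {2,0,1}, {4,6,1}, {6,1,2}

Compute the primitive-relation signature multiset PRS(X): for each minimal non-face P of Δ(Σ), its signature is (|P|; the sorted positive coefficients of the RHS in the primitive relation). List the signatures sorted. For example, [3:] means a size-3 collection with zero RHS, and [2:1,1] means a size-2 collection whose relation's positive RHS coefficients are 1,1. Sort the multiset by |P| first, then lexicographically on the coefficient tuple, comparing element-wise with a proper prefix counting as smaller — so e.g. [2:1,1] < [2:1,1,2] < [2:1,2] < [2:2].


Primitive collections (10):

  • {2,7}:  v_{2} + v_{7} = 0 — sig = [2:]
  • {3,4}:  v_{3} + v_{4} = 0 — sig = [2:]
  • {5,6}:  v_{5} + v_{6} = 0 — sig = [2:]
  • {0,3}:  v_{0} + v_{3} = v_{2} — sig = [2:1]
  • {0,6}:  v_{0} + v_{6} = v_{1} — sig = [2:1]
  • {0,7}:  v_{0} + v_{7} = v_{4} — sig = [2:1]
  • {1,5}:  v_{1} + v_{5} = v_{0} — sig = [2:1]
  • {2,4}:  v_{2} + v_{4} = v_{0} — sig = [2:1]
  • {1,3}:  v_{1} + v_{3} = v_{2} + v_{6} — sig = [2:1,1]
  • {1,7}:  v_{1} + v_{7} = v_{4} + v_{6} — sig = [2:1,1]

so the primitive-relation signature multiset is
    [2:]
    [2:]
    [2:]
    [2:1]
    [2:1]
    [2:1]
    [2:1]
    [2:1]
    [2:1,1]
    [2:1,1]


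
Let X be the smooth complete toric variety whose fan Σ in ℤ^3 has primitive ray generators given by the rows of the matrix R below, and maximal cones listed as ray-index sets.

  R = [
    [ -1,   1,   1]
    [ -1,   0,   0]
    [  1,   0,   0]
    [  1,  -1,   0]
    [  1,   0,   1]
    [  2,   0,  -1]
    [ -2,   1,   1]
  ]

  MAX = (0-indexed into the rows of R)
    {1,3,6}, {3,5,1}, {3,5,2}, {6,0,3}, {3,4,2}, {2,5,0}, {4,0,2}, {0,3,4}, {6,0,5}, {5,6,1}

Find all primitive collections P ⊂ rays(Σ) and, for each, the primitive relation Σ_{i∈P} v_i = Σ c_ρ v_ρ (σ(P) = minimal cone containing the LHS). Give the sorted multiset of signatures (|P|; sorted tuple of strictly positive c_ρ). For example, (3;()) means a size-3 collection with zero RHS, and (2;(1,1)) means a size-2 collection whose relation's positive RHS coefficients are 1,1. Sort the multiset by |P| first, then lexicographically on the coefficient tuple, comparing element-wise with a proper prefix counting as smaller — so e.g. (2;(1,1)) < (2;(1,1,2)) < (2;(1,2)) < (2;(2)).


|primitive collections| = 9. Relations:

  {1,2}:  v_{1} + v_{2} = 0 — sig = (2;())
  {0,1}:  v_{0} + v_{1} = v_{6} — sig = (2;(1))
  {2,6}:  v_{2} + v_{6} = v_{0} — sig = (2;(1))
  {1,4}:  v_{1} + v_{4} = v_{0} + v_{3} — sig = (2;(1,1))
  {4,6}:  v_{4} + v_{6} = 2·v_{0} + v_{3} — sig = (2;(1,2))
  {4,5}:  v_{4} + v_{5} = 3·v_{2} — sig = (2;(3))
  {0,2,3}:  v_{0} + v_{2} + v_{3} = v_{4} — sig = (3;(1))
  {3,5,6}:  v_{3} + v_{5} + v_{6} = v_{2} — sig = (3;(1))
  {0,3,5}:  v_{0} + v_{3} + v_{5} = 2·v_{2} — sig = (3;(2))

so the primitive-relation signature multiset is
    |P|=2: 6 collections, coeffs (), (1), (1), (1,1), (1,2), (3)
    |P|=3: 3 collections, coeffs (1), (1), (2)


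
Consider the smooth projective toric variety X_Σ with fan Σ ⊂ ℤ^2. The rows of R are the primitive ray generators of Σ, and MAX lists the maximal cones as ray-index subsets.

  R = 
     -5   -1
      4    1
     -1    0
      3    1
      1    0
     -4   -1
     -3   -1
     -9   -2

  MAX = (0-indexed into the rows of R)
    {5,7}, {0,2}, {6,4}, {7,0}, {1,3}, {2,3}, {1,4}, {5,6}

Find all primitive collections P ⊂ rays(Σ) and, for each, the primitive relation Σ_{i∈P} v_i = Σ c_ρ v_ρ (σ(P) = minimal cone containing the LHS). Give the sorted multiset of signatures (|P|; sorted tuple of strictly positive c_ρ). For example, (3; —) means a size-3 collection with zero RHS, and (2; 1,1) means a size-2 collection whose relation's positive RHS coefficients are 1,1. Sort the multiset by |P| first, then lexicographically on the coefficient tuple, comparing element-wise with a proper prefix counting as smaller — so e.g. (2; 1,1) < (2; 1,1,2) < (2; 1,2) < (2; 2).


Primitive collections (20):

  • {1,5}:  v_{1} + v_{5} = 0  ⇒ sig = (2; —)
  • {2,4}:  v_{2} + v_{4} = 0  ⇒ sig = (2; —)
  • {3,6}:  v_{3} + v_{6} = 0  ⇒ sig = (2; —)
  • {0,1}:  v_{0} + v_{1} = v_{2}  ⇒ sig = (2; 1)
  • {0,4}:  v_{0} + v_{4} = v_{5}  ⇒ sig = (2; 1)
  • {0,5}:  v_{0} + v_{5} = v_{7}  ⇒ sig = (2; 1)
  • {1,2}:  v_{1} + v_{2} = v_{3}  ⇒ sig = (2; 1)
  • {1,6}:  v_{1} + v_{6} = v_{4}  ⇒ sig = (2; 1)
  • {1,7}:  v_{1} + v_{7} = v_{0}  ⇒ sig = (2; 1)
  • {2,5}:  v_{2} + v_{5} = v_{0}  ⇒ sig = (2; 1)
  • {2,6}:  v_{2} + v_{6} = v_{5}  ⇒ sig = (2; 1)
  • {3,4}:  v_{3} + v_{4} = v_{1}  ⇒ sig = (2; 1)
  • {3,5}:  v_{3} + v_{5} = v_{2}  ⇒ sig = (2; 1)
  • {4,5}:  v_{4} + v_{5} = v_{6}  ⇒ sig = (2; 1)
  • {3,7}:  v_{3} + v_{7} = v_{0} + v_{2}  ⇒ sig = (2; 1,1)
  • {0,3}:  v_{0} + v_{3} = 2·v_{2}  ⇒ sig = (2; 2)
  • {0,6}:  v_{0} + v_{6} = 2·v_{5}  ⇒ sig = (2; 2)
  • {2,7}:  v_{2} + v_{7} = 2·v_{0}  ⇒ sig = (2; 2)
  • {4,7}:  v_{4} + v_{7} = 2·v_{5}  ⇒ sig = (2; 2)
  • {6,7}:  v_{6} + v_{7} = 3·v_{5}  ⇒ sig = (2; 3)

Hence PRS(X_Σ) =
    (2; —)
    (2; —)
    (2; —)
    (2; 1)
    (2; 1)
    (2; 1)
    (2; 1)
    (2; 1)
    (2; 1)
    (2; 1)
    (2; 1)
    (2; 1)
    (2; 1)
    (2; 1)
    (2; 1,1)
    (2; 2)
    (2; 2)
    (2; 2)
    (2; 2)
    (2; 3)


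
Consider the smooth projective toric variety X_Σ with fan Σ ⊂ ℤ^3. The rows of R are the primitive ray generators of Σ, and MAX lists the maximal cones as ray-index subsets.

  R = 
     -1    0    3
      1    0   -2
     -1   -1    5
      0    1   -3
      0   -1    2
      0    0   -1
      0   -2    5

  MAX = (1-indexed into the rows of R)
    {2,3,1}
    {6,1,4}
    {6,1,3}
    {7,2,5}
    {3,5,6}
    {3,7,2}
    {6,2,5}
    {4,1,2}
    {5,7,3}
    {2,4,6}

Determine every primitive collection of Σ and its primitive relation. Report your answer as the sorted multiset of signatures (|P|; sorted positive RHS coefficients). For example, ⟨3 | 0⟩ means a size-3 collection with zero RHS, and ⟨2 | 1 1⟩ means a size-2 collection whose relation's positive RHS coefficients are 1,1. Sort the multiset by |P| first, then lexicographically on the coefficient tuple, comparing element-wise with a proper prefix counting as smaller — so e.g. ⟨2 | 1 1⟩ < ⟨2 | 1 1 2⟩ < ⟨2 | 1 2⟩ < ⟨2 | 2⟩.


9 minimal non-faces of Δ(Σ) (on 7 rays):

  • {1,5}:  v_{1} + v_{5} = v_{3}  →  sig = ⟨2 | 1⟩
  • {4,5}:  v_{4} + v_{5} = v_{6}  →  sig = ⟨2 | 1⟩
  • {4,7}:  v_{4} + v_{7} = v_{5}  →  sig = ⟨2 | 1⟩
  • {3,4}:  v_{3} + v_{4} = v_{1} + v_{6}  →  sig = ⟨2 | 1 1⟩
  • {1,7}:  v_{1} + v_{7} = v_{2} + 2·v_{3}  →  sig = ⟨2 | 1 2⟩
  • {6,7}:  v_{6} + v_{7} = 2·v_{5}  →  sig = ⟨2 | 2⟩
  • {1,2,6}:  v_{1} + v_{2} + v_{6} = 0  →  sig = ⟨3 | 0⟩
  • {2,3,5}:  v_{2} + v_{3} + v_{5} = v_{7}  →  sig = ⟨3 | 1⟩
  • {2,3,6}:  v_{2} + v_{3} + v_{6} = v_{5}  →  sig = ⟨3 | 1⟩

Hence PRS(X_Σ) =
{ ⟨2 | 1⟩ ×3,  ⟨2 | 1 1⟩,  ⟨2 | 1 2⟩,  ⟨2 | 2⟩,  ⟨3 | 0⟩,  ⟨3 | 1⟩ ×2 }


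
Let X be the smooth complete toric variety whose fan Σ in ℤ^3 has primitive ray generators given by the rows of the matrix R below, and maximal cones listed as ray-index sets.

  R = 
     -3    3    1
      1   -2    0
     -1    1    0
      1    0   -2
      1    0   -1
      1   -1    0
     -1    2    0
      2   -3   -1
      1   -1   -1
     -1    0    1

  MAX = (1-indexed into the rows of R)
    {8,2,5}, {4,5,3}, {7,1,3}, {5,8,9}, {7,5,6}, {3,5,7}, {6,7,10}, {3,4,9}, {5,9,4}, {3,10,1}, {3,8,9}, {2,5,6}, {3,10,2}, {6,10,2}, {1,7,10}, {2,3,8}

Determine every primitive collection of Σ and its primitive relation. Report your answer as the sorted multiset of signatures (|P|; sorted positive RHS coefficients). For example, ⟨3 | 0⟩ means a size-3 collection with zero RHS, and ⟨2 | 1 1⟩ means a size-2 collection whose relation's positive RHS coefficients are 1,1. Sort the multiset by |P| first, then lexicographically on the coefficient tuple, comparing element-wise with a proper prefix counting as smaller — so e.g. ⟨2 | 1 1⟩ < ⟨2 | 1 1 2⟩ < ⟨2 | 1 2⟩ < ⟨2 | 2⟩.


Σ has 25 primitive collections:

  P = {2,7}:  v_{2} + v_{7} = 0 — sig = ⟨2 | 0⟩
  P = {3,6}:  v_{3} + v_{6} = 0 — sig = ⟨2 | 0⟩
  P = {5,10}:  v_{5} + v_{10} = 0 — sig = ⟨2 | 0⟩
  P = {2,9}:  v_{2} + v_{9} = v_{8} — sig = ⟨2 | 1⟩
  P = {7,8}:  v_{7} + v_{8} = v_{9} — sig = ⟨2 | 1⟩
  P = {1,2}:  v_{1} + v_{2} = v_{3} + v_{10} — sig = ⟨2 | 1 1⟩
  P = {1,5}:  v_{1} + v_{5} = v_{3} + v_{7} — sig = ⟨2 | 1 1⟩
  P = {1,6}:  v_{1} + v_{6} = v_{7} + v_{10} — sig = ⟨2 | 1 1⟩
  P = {4,6}:  v_{4} + v_{6} = v_{5} + v_{9} — sig = ⟨2 | 1 1⟩
  P = {4,10}:  v_{4} + v_{10} = v_{3} + v_{9} — sig = ⟨2 | 1 1⟩
  P = {6,9}:  v_{6} + v_{9} = v_{2} + v_{5} — sig = ⟨2 | 1 1⟩
  P = {7,9}:  v_{7} + v_{9} = v_{3} + v_{5} — sig = ⟨2 | 1 1⟩
  P = {9,10}:  v_{9} + v_{10} = v_{2} + v_{3} — sig = ⟨2 | 1 1⟩
  P = {1,8}:  v_{1} + v_{8} = v_{2} + 2·v_{3} — sig = ⟨2 | 1 2⟩
  P = {6,8}:  v_{6} + v_{8} = 2·v_{2} + v_{5} — sig = ⟨2 | 1 2⟩
  P = {8,10}:  v_{8} + v_{10} = 2·v_{2} + v_{3} — sig = ⟨2 | 1 2⟩
  P = {1,4}:  v_{1} + v_{4} = 3·v_{3} + v_{5} — sig = ⟨2 | 1 3⟩
  P = {1,9}:  v_{1} + v_{9} = 2·v_{3} — sig = ⟨2 | 2⟩
  P = {2,4}:  v_{2} + v_{4} = 2·v_{9} — sig = ⟨2 | 2⟩
  P = {4,7}:  v_{4} + v_{7} = 2·v_{3} + 2·v_{5} — sig = ⟨2 | 2 2⟩
  P = {4,8}:  v_{4} + v_{8} = 3·v_{9} — sig = ⟨2 | 3⟩
  P = {2,3,5}:  v_{2} + v_{3} + v_{5} = v_{9} — sig = ⟨3 | 1⟩
  P = {3,5,9}:  v_{3} + v_{5} + v_{9} = v_{4} — sig = ⟨3 | 1⟩
  P = {3,7,10}:  v_{3} + v_{7} + v_{10} = v_{1} — sig = ⟨3 | 1⟩
  P = {3,5,8}:  v_{3} + v_{5} + v_{8} = 2·v_{9} — sig = ⟨3 | 2⟩

Sorted signature multiset PRS(X):
    ⟨2 | 0⟩
    ⟨2 | 0⟩
    ⟨2 | 0⟩
    ⟨2 | 1⟩
    ⟨2 | 1⟩
    ⟨2 | 1 1⟩
    ⟨2 | 1 1⟩
    ⟨2 | 1 1⟩
    ⟨2 | 1 1⟩
    ⟨2 | 1 1⟩
    ⟨2 | 1 1⟩
    ⟨2 | 1 1⟩
    ⟨2 | 1 1⟩
    ⟨2 | 1 2⟩
    ⟨2 | 1 2⟩
    ⟨2 | 1 2⟩
    ⟨2 | 1 3⟩
    ⟨2 | 2⟩
    ⟨2 | 2⟩
    ⟨2 | 2 2⟩
    ⟨2 | 3⟩
    ⟨3 | 1⟩
    ⟨3 | 1⟩
    ⟨3 | 1⟩
    ⟨3 | 2⟩


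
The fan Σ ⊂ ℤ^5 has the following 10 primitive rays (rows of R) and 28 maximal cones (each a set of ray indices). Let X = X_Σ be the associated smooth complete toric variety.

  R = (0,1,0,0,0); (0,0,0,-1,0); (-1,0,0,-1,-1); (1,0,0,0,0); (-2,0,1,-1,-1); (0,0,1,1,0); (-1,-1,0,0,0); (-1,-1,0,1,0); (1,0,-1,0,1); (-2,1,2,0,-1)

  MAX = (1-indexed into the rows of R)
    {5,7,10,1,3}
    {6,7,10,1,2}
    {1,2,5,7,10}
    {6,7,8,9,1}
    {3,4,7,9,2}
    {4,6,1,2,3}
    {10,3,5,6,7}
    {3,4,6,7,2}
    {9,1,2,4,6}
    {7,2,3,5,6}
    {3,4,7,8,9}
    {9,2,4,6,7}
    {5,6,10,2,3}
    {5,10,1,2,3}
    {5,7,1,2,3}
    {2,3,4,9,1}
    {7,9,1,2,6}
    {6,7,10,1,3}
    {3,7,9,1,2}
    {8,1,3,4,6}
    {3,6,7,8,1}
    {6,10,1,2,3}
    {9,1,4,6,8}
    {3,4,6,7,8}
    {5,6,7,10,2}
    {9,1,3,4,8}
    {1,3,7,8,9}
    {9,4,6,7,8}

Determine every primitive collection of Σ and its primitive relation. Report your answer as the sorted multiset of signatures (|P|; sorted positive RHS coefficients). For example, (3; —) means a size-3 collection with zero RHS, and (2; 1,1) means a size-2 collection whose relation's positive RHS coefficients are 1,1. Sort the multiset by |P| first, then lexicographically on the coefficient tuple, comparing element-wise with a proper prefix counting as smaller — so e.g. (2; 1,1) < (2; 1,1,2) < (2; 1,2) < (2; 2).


Primitive collections (12):

  {2,8}:  v_{2} + v_{8} = v_{7}  ⟹  sig = (2; 1)
  {4,5}:  v_{4} + v_{5} = v_{2} + v_{3} + v_{6}  ⟹  sig = (2; 1,1,1)
  {5,9}:  v_{5} + v_{9} = v_{1} + v_{2} + v_{7}  ⟹  sig = (2; 1,1,1)
  {4,10}:  v_{4} + v_{10} = v_{1} + v_{2} + v_{3} + 2·v_{6}  ⟹  sig = (2; 1,1,1,2)
  {5,8}:  v_{5} + v_{8} = v_{1} + v_{3} + v_{6} + 2·v_{7}  ⟹  sig = (2; 1,1,1,2)
  {9,10}:  v_{9} + v_{10} = 2·v_{1} + v_{2} + v_{6} + v_{7}  ⟹  sig = (2; 1,1,1,2)
  {8,10}:  v_{8} + v_{10} = 2·v_{1} + v_{3} + 2·v_{6} + 2·v_{7}  ⟹  sig = (2; 1,2,2,2)
  {1,4,7}:  v_{1} + v_{4} + v_{7} = 0  ⟹  sig = (3; —)
  {3,6,9}:  v_{3} + v_{6} + v_{9} = 0  ⟹  sig = (3; —)
  {1,5,6}:  v_{1} + v_{5} + v_{6} = v_{10}  ⟹  sig = (3; 1)
  {2,3,7,10}:  v_{2} + v_{3} + v_{7} + v_{10} = 2·v_{5}  ⟹  sig = (4; 2)
  {1,2,3,6,7}:  v_{1} + v_{2} + v_{3} + v_{6} + v_{7} = v_{5}  ⟹  sig = (5; 1)

Signatures (|P|; sorted positive RHS coefficients), sorted:
    (2; 1)
    (2; 1,1,1)
    (2; 1,1,1)
    (2; 1,1,1,2)
    (2; 1,1,1,2)
    (2; 1,1,1,2)
    (2; 1,2,2,2)
    (3; —)
    (3; —)
    (3; 1)
    (4; 2)
    (5; 1)
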